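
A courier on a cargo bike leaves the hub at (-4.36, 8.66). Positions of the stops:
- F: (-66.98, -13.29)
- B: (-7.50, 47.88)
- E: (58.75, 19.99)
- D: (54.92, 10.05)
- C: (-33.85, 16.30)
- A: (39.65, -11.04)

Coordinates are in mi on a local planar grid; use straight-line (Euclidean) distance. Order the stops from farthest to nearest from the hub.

F, E, D, A, B, C

Distance from the hub at (-4.36, 8.66) to each:
F (-66.98, -13.29): 66.4 mi
E (58.75, 19.99): 64.1 mi
D (54.92, 10.05): 59.3 mi
A (39.65, -11.04): 48.2 mi
B (-7.50, 47.88): 39.3 mi
C (-33.85, 16.30): 30.5 mi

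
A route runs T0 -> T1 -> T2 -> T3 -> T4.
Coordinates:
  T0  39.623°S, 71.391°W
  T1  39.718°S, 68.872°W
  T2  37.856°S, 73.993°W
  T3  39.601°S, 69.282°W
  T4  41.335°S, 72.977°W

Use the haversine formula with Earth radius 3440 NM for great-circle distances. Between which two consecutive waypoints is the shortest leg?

Leg distances:
T0→T1: 116.5 NM
T1→T2: 264.4 NM
T2→T3: 244.2 NM
T3→T4: 198.3 NM
The shortest leg is T0–T1 at 116.5 NM.

T0–T1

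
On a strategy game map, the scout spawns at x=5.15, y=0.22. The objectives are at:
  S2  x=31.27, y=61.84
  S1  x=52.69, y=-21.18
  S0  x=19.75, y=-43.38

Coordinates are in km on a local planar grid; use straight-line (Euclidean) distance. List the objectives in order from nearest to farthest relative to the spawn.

Computing each straight-line distance from x=5.15, y=0.22:
S0 x=19.75, y=-43.38: 46.0 km
S1 x=52.69, y=-21.18: 52.1 km
S2 x=31.27, y=61.84: 66.9 km

S0, S1, S2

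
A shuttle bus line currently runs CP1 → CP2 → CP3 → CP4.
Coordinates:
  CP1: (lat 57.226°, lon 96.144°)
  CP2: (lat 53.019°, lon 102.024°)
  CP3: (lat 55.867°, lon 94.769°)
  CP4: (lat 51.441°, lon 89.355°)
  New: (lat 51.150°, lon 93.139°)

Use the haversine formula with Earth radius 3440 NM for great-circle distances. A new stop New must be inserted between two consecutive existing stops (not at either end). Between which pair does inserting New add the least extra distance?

between CP3 and CP4

Added distance for inserting New between each consecutive pair:
CP1–CP2: 402.8 NM
CP2–CP3: 329.9 NM
CP3–CP4: 104.2 NM
Smallest added distance is 104.2 NM, inserting between CP3 and CP4.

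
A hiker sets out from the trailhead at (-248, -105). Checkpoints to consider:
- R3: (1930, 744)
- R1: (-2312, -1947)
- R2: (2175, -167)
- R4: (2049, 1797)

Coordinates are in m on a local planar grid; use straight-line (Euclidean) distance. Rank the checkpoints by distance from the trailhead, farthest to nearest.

R4, R1, R2, R3

Distances from the trailhead:
R4 (2049, 1797): 2982.2 m
R1 (-2312, -1947): 2766.4 m
R2 (2175, -167): 2423.8 m
R3 (1930, 744): 2337.6 m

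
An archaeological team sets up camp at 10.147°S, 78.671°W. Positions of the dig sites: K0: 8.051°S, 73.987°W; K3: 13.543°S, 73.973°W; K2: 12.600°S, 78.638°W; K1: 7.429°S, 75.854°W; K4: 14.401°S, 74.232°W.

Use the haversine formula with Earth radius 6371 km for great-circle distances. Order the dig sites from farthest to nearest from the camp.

K4, K3, K0, K1, K2

Computing each great-circle distance from 10.147°S, 78.671°W:
K4 14.401°S, 74.232°W: 675.5 km
K3 13.543°S, 73.973°W: 635.5 km
K0 8.051°S, 73.987°W: 564.6 km
K1 7.429°S, 75.854°W: 432.6 km
K2 12.600°S, 78.638°W: 272.8 km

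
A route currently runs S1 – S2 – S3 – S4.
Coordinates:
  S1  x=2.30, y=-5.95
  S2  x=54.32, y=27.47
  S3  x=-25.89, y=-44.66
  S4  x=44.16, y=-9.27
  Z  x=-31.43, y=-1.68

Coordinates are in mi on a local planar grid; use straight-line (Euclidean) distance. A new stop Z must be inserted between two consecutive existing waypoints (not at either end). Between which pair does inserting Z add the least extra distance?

Added distance for inserting Z between each consecutive pair:
S1–S2: 62.7 mi
S2–S3: 26.0 mi
S3–S4: 40.8 mi
Smallest added distance is 26.0 mi, inserting between S2 and S3.

between S2 and S3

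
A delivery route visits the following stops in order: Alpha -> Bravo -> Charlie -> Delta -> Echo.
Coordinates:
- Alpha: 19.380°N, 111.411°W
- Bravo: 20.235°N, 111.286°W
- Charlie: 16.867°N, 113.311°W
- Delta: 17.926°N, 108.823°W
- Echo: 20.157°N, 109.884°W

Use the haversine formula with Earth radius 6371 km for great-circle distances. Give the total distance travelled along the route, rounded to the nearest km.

Leg distances:
Alpha→Bravo: 96.0 km  (cumulative 96.0 km)
Bravo→Charlie: 431.1 km  (cumulative 527.0 km)
Charlie→Delta: 490.5 km  (cumulative 1017.6 km)
Delta→Echo: 272.0 km  (cumulative 1289.5 km)
Total route length ≈ 1290 km.

1290 km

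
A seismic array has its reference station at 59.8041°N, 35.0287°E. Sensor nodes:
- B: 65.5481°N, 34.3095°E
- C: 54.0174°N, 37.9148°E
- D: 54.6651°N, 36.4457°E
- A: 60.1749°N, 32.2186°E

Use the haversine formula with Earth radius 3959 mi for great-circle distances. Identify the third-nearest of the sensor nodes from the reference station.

B

Distance to each, sorted:
A: 100.4 mi
D: 359.0 mi
B: 397.5 mi
C: 414.3 mi
The third-nearest is B at 397.5 mi.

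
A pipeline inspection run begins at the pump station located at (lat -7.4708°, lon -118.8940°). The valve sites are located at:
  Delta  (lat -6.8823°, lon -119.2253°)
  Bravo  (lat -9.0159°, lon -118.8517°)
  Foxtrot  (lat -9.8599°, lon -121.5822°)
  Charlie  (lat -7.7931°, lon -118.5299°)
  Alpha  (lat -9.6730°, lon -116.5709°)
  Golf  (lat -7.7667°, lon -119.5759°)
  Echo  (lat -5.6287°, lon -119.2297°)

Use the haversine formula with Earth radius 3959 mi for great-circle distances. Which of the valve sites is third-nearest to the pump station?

Distances from the pump station ((lat -7.4708°, lon -118.8940°)):
Charlie: 33.4 mi
Delta: 46.6 mi
Golf: 51.0 mi
Bravo: 106.8 mi
Echo: 129.4 mi
Alpha: 219.9 mi
Foxtrot: 246.9 mi
The third-nearest is Golf at 51.0 mi.

Golf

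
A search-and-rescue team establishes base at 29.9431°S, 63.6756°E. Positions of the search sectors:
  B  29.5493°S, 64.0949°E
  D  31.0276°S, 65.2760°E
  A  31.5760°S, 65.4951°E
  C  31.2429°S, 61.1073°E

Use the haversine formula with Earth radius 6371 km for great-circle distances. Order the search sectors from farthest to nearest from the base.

C, A, D, B

Distances from the base:
C 31.2429°S, 61.1073°E: 285.2 km
A 31.5760°S, 65.4951°E: 251.4 km
D 31.0276°S, 65.2760°E: 195.1 km
B 29.5493°S, 64.0949°E: 59.6 km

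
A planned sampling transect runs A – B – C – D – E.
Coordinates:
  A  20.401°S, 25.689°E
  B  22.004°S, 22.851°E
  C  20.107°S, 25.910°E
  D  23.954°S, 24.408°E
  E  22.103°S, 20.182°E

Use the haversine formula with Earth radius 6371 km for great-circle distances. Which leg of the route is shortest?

Leg distances:
A→B: 344.0 km
B→C: 381.1 km
C→D: 454.9 km
D→E: 478.9 km
The shortest leg is A–B at 344.0 km.

A–B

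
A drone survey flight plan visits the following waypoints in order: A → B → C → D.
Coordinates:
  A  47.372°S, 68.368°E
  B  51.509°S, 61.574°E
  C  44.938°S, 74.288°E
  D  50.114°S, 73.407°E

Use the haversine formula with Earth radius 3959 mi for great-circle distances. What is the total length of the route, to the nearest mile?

Leg distances:
A→B: 417.9 mi  (cumulative 417.9 mi)
B→C: 739.0 mi  (cumulative 1156.9 mi)
C→D: 360.0 mi  (cumulative 1516.9 mi)
Total route length ≈ 1517 mi.

1517 mi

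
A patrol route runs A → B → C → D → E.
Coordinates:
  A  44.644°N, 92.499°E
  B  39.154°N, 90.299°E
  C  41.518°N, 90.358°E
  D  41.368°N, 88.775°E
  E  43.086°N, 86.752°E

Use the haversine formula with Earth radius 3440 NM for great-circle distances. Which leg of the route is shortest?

Leg distances:
A→B: 343.9 NM
B→C: 142.0 NM
C→D: 71.8 NM
D→E: 136.8 NM
The shortest leg is C–D at 71.8 NM.

C–D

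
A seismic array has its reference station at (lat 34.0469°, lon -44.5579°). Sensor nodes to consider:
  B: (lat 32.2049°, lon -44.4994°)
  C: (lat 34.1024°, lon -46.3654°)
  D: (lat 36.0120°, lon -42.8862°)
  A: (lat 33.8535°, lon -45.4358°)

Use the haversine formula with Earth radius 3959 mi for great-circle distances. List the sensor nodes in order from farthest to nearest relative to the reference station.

D, B, C, A

Computing each great-circle distance from (lat 34.0469°, lon -44.5579°):
D (lat 36.0120°, lon -42.8862°): 165.5 mi
B (lat 32.2049°, lon -44.4994°): 127.3 mi
C (lat 34.1024°, lon -46.3654°): 103.5 mi
A (lat 33.8535°, lon -45.4358°): 52.1 mi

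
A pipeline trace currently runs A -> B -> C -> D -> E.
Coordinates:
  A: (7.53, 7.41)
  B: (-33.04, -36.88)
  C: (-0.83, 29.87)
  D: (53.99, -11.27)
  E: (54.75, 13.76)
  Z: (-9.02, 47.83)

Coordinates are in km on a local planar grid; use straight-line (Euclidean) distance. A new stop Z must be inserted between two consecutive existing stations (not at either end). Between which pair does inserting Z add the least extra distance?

between B and C

Added distance for inserting Z between each consecutive pair:
A–B: 71.7 km
B–C: 33.7 km
C–D: 37.6 km
D–E: 133.6 km
Smallest added distance is 33.7 km, inserting between B and C.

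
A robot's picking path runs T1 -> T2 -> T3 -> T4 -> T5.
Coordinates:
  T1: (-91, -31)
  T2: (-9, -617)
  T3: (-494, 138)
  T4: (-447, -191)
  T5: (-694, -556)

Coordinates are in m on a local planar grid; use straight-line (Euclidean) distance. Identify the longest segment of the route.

T2–T3

Leg distances:
T1→T2: 591.7 m
T2→T3: 897.4 m
T3→T4: 332.3 m
T4→T5: 440.7 m
The longest leg is T2–T3 at 897.4 m.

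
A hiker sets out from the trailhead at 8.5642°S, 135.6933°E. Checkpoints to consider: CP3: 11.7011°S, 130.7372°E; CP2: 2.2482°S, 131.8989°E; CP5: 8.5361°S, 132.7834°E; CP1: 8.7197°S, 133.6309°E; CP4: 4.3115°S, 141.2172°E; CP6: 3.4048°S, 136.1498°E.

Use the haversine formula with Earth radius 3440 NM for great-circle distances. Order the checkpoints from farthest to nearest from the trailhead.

CP2, CP4, CP3, CP6, CP5, CP1

Distance from the trailhead at 8.5642°S, 135.6933°E to each:
CP2 2.2482°S, 131.8989°E: 441.8 NM
CP4 4.3115°S, 141.2172°E: 416.8 NM
CP3 11.7011°S, 130.7372°E: 348.2 NM
CP6 3.4048°S, 136.1498°E: 311.0 NM
CP5 8.5361°S, 132.7834°E: 172.8 NM
CP1 8.7197°S, 133.6309°E: 122.8 NM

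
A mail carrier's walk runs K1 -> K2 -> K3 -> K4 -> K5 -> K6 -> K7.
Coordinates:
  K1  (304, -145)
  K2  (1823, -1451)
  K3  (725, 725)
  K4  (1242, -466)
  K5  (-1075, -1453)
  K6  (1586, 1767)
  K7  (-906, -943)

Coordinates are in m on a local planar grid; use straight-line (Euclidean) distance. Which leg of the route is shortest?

Leg distances:
K1→K2: 2003.2 m
K2→K3: 2437.3 m
K3→K4: 1298.4 m
K4→K5: 2518.5 m
K5→K6: 4177.2 m
K6→K7: 3681.6 m
The shortest leg is K3–K4 at 1298.4 m.

K3–K4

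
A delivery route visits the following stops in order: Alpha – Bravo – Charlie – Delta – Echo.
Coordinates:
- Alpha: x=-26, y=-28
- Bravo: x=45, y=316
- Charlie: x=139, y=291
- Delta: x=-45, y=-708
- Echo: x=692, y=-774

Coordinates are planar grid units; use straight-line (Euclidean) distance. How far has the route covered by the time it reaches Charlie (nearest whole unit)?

449

Leg distances:
Alpha→Bravo: 351.3  (cumulative 351.3)
Bravo→Charlie: 97.3  (cumulative 448.5)
Cumulative distance at Charlie ≈ 449.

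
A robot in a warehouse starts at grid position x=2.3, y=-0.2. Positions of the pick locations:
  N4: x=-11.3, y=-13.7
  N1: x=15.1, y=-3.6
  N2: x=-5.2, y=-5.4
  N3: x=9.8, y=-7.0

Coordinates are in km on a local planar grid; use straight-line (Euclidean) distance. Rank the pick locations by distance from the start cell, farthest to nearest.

N4, N1, N3, N2

Computing each straight-line distance from x=2.3, y=-0.2:
N4 x=-11.3, y=-13.7: 19.2 km
N1 x=15.1, y=-3.6: 13.2 km
N3 x=9.8, y=-7.0: 10.1 km
N2 x=-5.2, y=-5.4: 9.1 km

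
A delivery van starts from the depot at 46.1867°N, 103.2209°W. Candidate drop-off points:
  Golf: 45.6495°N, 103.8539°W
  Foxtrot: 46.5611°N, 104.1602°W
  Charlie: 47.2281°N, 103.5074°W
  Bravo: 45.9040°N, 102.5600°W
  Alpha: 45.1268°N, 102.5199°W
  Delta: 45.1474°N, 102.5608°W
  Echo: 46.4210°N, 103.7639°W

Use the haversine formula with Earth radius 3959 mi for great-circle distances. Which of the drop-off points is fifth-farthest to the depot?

Distance to each, sorted:
Alpha: 80.7 mi
Delta: 78.6 mi
Charlie: 73.2 mi
Foxtrot: 51.7 mi
Golf: 48.0 mi
Bravo: 37.2 mi
Echo: 30.6 mi
The fifth-farthest is Golf at 48.0 mi.

Golf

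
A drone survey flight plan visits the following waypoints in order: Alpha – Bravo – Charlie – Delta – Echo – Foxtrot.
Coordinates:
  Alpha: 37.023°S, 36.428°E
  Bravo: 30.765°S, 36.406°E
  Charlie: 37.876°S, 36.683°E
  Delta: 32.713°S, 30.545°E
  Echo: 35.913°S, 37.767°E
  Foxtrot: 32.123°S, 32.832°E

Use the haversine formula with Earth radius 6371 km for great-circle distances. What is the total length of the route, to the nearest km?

Leg distances:
Alpha→Bravo: 695.9 km  (cumulative 695.9 km)
Bravo→Charlie: 791.1 km  (cumulative 1487.0 km)
Charlie→Delta: 799.6 km  (cumulative 2286.5 km)
Delta→Echo: 752.4 km  (cumulative 3038.9 km)
Echo→Foxtrot: 619.9 km  (cumulative 3658.8 km)
Total route length ≈ 3659 km.

3659 km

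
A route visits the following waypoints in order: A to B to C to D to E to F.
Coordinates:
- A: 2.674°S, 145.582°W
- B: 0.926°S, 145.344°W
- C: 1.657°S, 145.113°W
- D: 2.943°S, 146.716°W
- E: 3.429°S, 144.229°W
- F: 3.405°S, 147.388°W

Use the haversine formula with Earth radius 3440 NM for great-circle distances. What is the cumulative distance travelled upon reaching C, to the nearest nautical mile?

152 NM

Leg distances:
A→B: 105.9 NM  (cumulative 105.9 NM)
B→C: 46.0 NM  (cumulative 151.9 NM)
Cumulative distance at C ≈ 152 NM.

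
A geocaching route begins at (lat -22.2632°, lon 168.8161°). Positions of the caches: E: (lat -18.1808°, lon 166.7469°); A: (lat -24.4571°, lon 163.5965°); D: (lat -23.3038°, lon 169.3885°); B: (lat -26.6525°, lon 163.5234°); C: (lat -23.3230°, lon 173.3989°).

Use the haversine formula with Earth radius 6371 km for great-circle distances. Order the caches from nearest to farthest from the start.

D, C, E, A, B

Distance from the start at (lat -22.2632°, lon 168.8161°) to each:
D (lat -23.3038°, lon 169.3885°): 129.7 km
C (lat -23.3230°, lon 173.3989°): 484.3 km
E (lat -18.1808°, lon 166.7469°): 502.6 km
A (lat -24.4571°, lon 163.5965°): 585.9 km
B (lat -26.6525°, lon 163.5234°): 724.5 km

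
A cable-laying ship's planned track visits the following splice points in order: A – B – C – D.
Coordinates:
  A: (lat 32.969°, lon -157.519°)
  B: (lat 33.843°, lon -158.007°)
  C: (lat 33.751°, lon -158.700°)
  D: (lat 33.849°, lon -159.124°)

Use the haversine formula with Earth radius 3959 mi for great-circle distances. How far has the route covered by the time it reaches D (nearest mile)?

Leg distances:
A→B: 66.6 mi  (cumulative 66.6 mi)
B→C: 40.3 mi  (cumulative 106.9 mi)
C→D: 25.3 mi  (cumulative 132.2 mi)
Cumulative distance at D ≈ 132 mi.

132 mi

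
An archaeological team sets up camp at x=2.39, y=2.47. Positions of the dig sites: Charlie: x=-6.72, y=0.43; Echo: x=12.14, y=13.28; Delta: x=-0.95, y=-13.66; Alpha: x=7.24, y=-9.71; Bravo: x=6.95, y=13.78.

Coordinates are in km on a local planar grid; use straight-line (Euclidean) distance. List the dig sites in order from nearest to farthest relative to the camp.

Charlie, Bravo, Alpha, Echo, Delta

Distance from the camp at x=2.39, y=2.47 to each:
Charlie x=-6.72, y=0.43: 9.3 km
Bravo x=6.95, y=13.78: 12.2 km
Alpha x=7.24, y=-9.71: 13.1 km
Echo x=12.14, y=13.28: 14.6 km
Delta x=-0.95, y=-13.66: 16.5 km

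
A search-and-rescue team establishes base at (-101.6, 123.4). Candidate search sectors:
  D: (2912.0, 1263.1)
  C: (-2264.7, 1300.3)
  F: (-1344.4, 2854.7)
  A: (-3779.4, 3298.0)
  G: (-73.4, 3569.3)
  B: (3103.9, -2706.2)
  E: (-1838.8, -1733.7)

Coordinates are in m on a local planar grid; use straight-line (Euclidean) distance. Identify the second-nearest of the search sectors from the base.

Distance to each, sorted:
C: 2462.5 m
E: 2543.0 m
F: 3000.8 m
D: 3221.9 m
G: 3446.0 m
B: 4275.7 m
A: 4858.4 m
The second-nearest is E at 2543.0 m.

E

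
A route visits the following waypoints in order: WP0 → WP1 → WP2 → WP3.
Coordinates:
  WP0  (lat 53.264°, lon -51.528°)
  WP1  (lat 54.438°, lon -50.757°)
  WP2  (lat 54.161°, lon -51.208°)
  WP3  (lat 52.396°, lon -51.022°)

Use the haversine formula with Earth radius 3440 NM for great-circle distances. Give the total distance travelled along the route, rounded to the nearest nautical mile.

Leg distances:
WP0→WP1: 75.6 NM  (cumulative 75.6 NM)
WP1→WP2: 22.9 NM  (cumulative 98.5 NM)
WP2→WP3: 106.2 NM  (cumulative 204.7 NM)
Total route length ≈ 205 NM.

205 NM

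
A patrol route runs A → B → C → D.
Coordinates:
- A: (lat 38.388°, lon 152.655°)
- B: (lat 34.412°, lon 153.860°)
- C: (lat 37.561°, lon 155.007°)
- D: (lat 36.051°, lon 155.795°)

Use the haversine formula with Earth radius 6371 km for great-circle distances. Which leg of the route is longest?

Leg distances:
A→B: 455.1 km
B→C: 365.0 km
C→D: 182.0 km
The longest leg is A–B at 455.1 km.

A–B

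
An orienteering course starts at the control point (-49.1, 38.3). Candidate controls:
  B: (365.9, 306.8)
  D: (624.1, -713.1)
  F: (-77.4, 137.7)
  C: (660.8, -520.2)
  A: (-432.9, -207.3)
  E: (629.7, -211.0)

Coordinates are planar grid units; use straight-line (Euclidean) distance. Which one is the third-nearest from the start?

B

Distance to each, sorted:
F: 103.4
A: 455.7
B: 494.3
E: 723.1
C: 903.3
D: 1008.9
The third-nearest is B at 494.3.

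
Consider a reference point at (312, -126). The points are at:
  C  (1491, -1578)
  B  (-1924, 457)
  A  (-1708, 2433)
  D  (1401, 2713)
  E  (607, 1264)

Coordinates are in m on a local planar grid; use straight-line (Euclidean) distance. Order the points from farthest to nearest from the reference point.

Computing each straight-line distance from (312, -126):
A (-1708, 2433): 3260.2 m
D (1401, 2713): 3040.7 m
B (-1924, 457): 2310.8 m
C (1491, -1578): 1870.4 m
E (607, 1264): 1421.0 m

A, D, B, C, E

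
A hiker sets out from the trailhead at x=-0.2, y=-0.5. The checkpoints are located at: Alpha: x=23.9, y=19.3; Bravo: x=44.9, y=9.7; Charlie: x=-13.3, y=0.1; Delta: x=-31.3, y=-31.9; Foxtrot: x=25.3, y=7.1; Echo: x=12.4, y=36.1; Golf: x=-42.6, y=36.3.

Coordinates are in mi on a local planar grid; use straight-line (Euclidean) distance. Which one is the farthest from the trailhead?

Golf

Distance to each, sorted:
Golf: 56.1 mi
Bravo: 46.2 mi
Delta: 44.2 mi
Echo: 38.7 mi
Alpha: 31.2 mi
Foxtrot: 26.6 mi
Charlie: 13.1 mi
The farthest is Golf at 56.1 mi.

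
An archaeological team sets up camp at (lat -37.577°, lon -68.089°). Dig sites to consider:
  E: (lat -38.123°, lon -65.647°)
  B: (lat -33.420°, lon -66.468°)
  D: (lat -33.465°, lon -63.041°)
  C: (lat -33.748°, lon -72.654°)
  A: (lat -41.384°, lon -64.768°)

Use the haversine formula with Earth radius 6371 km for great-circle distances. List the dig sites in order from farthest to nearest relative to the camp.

Computing each great-circle distance from (lat -37.577°, lon -68.089°):
D (lat -33.465°, lon -63.041°): 646.1 km
C (lat -33.748°, lon -72.654°): 592.6 km
A (lat -41.384°, lon -64.768°): 510.2 km
B (lat -33.420°, lon -66.468°): 484.9 km
E (lat -38.123°, lon -65.647°): 222.8 km

D, C, A, B, E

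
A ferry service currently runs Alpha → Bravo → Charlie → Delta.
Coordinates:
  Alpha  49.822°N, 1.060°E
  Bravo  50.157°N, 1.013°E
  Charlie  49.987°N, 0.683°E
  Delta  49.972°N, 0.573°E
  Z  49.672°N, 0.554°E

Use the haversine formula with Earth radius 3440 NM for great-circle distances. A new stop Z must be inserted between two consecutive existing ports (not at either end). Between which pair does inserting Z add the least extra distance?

Added distance for inserting Z between each consecutive pair:
Alpha–Bravo: 35.5 NM
Bravo–Charlie: 37.4 NM
Charlie–Delta: 33.2 NM
Smallest added distance is 33.2 NM, inserting between Charlie and Delta.

between Charlie and Delta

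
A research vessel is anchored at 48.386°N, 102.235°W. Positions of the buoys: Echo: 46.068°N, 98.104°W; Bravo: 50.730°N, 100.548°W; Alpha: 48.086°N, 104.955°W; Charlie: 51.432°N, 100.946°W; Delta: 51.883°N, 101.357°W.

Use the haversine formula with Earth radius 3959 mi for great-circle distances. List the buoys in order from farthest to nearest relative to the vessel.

Distance from the vessel at 48.386°N, 102.235°W to each:
Echo 46.068°N, 98.104°W: 251.4 mi
Delta 51.883°N, 101.357°W: 244.7 mi
Charlie 51.432°N, 100.946°W: 218.1 mi
Bravo 50.730°N, 100.548°W: 178.7 mi
Alpha 48.086°N, 104.955°W: 126.9 mi

Echo, Delta, Charlie, Bravo, Alpha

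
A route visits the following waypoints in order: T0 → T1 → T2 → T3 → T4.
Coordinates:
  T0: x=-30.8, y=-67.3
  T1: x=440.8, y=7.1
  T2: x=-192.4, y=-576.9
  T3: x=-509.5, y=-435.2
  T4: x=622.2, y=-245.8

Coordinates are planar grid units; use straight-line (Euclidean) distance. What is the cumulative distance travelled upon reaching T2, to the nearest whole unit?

Leg distances:
T0→T1: 477.4  (cumulative 477.4)
T1→T2: 861.4  (cumulative 1338.8)
Cumulative distance at T2 ≈ 1339.

1339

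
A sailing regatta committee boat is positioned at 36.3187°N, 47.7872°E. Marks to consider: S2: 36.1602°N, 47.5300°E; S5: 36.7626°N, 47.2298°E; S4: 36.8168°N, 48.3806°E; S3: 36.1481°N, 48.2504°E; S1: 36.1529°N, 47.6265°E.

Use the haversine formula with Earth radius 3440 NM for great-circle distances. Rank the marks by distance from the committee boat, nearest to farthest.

S1, S2, S3, S5, S4

Distance from the committee boat at 36.3187°N, 47.7872°E to each:
S1 36.1529°N, 47.6265°E: 12.6 NM
S2 36.1602°N, 47.5300°E: 15.7 NM
S3 36.1481°N, 48.2504°E: 24.7 NM
S5 36.7626°N, 47.2298°E: 37.9 NM
S4 36.8168°N, 48.3806°E: 41.4 NM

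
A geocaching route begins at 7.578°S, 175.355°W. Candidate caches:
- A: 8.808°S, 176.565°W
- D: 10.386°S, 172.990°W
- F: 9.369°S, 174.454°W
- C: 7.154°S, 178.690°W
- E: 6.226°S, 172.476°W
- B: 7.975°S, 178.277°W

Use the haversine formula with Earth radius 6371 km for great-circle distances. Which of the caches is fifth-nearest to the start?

C

Distances from the start (7.578°S, 175.355°W):
A: 190.9 km
F: 222.4 km
B: 324.9 km
E: 351.6 km
C: 370.8 km
D: 406.1 km
The fifth-nearest is C at 370.8 km.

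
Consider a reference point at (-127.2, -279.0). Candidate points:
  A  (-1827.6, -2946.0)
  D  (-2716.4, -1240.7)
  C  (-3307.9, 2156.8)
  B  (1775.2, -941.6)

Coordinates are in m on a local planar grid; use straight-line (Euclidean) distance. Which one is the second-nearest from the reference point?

D

Distances from the reference point ((-127.2, -279.0)):
B: 2014.5 m
D: 2762.0 m
A: 3162.9 m
C: 4006.2 m
The second-nearest is D at 2762.0 m.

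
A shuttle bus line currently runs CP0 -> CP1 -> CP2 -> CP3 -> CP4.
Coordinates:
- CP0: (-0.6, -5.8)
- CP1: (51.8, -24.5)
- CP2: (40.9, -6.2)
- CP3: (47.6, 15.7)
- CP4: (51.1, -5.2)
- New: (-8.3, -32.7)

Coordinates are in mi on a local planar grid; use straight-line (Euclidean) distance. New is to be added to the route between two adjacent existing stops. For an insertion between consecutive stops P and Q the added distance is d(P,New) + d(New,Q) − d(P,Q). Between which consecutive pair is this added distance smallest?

Added distance for inserting New between each consecutive pair:
CP0–CP1: 33.0 mi
CP1–CP2: 95.2 mi
CP2–CP3: 106.9 mi
CP3–CP4: 118.2 mi
Smallest added distance is 33.0 mi, inserting between CP0 and CP1.

between CP0 and CP1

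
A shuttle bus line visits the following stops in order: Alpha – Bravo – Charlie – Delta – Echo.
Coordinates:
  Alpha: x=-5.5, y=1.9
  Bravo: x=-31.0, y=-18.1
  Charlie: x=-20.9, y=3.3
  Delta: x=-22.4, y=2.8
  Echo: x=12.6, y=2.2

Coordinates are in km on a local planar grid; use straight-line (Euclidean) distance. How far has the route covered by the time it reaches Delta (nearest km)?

Leg distances:
Alpha→Bravo: 32.4 km  (cumulative 32.4 km)
Bravo→Charlie: 23.7 km  (cumulative 56.1 km)
Charlie→Delta: 1.6 km  (cumulative 57.7 km)
Cumulative distance at Delta ≈ 58 km.

58 km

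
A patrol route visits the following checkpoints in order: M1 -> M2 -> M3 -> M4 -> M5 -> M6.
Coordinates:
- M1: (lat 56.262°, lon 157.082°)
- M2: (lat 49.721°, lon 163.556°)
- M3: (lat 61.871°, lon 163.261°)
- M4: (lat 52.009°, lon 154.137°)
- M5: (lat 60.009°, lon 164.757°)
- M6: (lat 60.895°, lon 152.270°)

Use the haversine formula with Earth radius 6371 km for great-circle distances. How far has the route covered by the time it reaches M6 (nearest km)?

5218 km

Leg distances:
M1→M2: 845.8 km  (cumulative 845.8 km)
M2→M3: 1351.1 km  (cumulative 2196.9 km)
M3→M4: 1225.7 km  (cumulative 3422.6 km)
M4→M5: 1105.0 km  (cumulative 4527.6 km)
M5→M6: 690.7 km  (cumulative 5218.3 km)
Cumulative distance at M6 ≈ 5218 km.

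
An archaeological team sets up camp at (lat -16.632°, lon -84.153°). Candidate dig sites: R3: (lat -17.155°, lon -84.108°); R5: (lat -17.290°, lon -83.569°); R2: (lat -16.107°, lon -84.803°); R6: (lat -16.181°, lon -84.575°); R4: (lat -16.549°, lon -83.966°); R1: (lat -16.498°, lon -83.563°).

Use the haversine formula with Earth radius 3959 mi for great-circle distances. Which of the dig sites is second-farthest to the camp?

R2

Distances from the camp ((lat -16.632°, lon -84.153°)):
R5: 59.6 mi
R2: 56.3 mi
R6: 41.9 mi
R1: 40.2 mi
R3: 36.3 mi
R4: 13.6 mi
The second-farthest is R2 at 56.3 mi.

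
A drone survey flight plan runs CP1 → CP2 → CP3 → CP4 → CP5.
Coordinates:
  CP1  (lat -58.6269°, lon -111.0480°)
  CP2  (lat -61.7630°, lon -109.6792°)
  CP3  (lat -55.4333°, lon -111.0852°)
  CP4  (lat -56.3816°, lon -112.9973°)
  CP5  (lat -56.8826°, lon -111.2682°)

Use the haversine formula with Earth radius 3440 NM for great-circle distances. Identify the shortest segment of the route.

CP4–CP5

Leg distances:
CP1→CP2: 192.7 NM
CP2→CP3: 382.5 NM
CP3→CP4: 85.9 NM
CP4→CP5: 64.5 NM
The shortest leg is CP4–CP5 at 64.5 NM.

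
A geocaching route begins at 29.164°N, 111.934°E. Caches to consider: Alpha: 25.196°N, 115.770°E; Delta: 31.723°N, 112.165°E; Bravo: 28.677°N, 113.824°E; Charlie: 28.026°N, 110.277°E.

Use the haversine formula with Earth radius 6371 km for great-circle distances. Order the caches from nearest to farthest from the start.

Computing each great-circle distance from 29.164°N, 111.934°E:
Bravo 28.677°N, 113.824°E: 191.8 km
Charlie 28.026°N, 110.277°E: 205.4 km
Delta 31.723°N, 112.165°E: 285.4 km
Alpha 25.196°N, 115.770°E: 581.8 km

Bravo, Charlie, Delta, Alpha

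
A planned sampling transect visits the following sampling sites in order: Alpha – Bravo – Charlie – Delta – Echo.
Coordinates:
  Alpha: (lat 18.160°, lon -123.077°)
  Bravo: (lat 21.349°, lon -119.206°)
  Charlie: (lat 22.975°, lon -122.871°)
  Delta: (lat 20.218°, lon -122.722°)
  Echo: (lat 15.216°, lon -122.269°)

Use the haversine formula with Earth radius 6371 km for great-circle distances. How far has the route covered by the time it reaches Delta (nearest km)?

1264 km

Leg distances:
Alpha→Bravo: 538.3 km  (cumulative 538.3 km)
Bravo→Charlie: 418.5 km  (cumulative 956.8 km)
Charlie→Delta: 307.0 km  (cumulative 1263.7 km)
Cumulative distance at Delta ≈ 1264 km.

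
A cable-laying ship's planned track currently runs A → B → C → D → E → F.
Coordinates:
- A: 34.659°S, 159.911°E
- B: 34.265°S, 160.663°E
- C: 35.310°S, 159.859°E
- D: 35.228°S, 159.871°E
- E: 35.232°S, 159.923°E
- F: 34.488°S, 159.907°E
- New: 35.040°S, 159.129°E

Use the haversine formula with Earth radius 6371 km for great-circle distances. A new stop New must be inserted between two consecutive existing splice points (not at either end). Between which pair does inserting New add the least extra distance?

Added distance for inserting New between each consecutive pair:
A–B: 166.0 km
B–C: 100.0 km
C–D: 134.3 km
D–E: 141.2 km
E–F: 86.5 km
Smallest added distance is 86.5 km, inserting between E and F.

between E and F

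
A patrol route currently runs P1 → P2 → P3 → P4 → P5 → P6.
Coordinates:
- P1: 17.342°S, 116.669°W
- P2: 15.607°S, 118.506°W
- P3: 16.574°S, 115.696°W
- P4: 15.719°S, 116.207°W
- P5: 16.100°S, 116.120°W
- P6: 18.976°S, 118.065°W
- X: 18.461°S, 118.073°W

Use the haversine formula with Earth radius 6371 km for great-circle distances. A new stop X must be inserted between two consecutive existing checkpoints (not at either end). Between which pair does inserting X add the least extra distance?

between P5 and P6

Added distance for inserting X between each consecutive pair:
P1–P2: 239.5 km
P2–P3: 329.7 km
P3–P4: 582.0 km
P4–P5: 654.9 km
P5–P6: 11.3 km
Smallest added distance is 11.3 km, inserting between P5 and P6.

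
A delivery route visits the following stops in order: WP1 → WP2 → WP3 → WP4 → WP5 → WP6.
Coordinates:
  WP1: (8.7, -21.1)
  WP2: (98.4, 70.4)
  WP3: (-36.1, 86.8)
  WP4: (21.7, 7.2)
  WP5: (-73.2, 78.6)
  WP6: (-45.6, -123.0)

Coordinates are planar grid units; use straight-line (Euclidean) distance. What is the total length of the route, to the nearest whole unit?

684

Leg distances:
WP1→WP2: 128.1  (cumulative 128.1)
WP2→WP3: 135.5  (cumulative 263.6)
WP3→WP4: 98.4  (cumulative 362.0)
WP4→WP5: 118.8  (cumulative 480.8)
WP5→WP6: 203.5  (cumulative 684.2)
Total route length ≈ 684.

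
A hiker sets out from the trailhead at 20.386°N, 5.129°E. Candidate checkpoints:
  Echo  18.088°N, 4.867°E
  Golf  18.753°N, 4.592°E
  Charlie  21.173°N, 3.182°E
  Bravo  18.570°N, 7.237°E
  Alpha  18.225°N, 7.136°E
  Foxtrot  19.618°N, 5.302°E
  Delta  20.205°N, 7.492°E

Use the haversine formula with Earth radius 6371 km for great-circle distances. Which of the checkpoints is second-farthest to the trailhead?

Distance to each, sorted:
Alpha: 319.5 km
Bravo: 299.3 km
Echo: 257.0 km
Delta: 247.3 km
Charlie: 220.5 km
Golf: 190.1 km
Foxtrot: 87.3 km
The second-farthest is Bravo at 299.3 km.

Bravo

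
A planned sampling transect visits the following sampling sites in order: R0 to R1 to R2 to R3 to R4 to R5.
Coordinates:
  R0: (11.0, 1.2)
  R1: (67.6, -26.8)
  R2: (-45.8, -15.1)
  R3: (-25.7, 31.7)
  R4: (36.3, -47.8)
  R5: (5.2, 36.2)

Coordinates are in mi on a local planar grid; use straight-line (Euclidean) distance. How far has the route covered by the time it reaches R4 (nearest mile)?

329 mi

Leg distances:
R0→R1: 63.1 mi  (cumulative 63.1 mi)
R1→R2: 114.0 mi  (cumulative 177.1 mi)
R2→R3: 50.9 mi  (cumulative 228.1 mi)
R3→R4: 100.8 mi  (cumulative 328.9 mi)
Cumulative distance at R4 ≈ 329 mi.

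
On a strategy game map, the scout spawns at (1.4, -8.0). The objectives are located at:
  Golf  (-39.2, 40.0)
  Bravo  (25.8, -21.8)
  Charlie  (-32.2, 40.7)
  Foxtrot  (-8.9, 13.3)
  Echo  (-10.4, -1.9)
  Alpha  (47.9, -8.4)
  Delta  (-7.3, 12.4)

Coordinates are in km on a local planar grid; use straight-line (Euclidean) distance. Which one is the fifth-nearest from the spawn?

Distance to each, sorted:
Echo: 13.3 km
Delta: 22.2 km
Foxtrot: 23.7 km
Bravo: 28.0 km
Alpha: 46.5 km
Charlie: 59.2 km
Golf: 62.9 km
The fifth-nearest is Alpha at 46.5 km.

Alpha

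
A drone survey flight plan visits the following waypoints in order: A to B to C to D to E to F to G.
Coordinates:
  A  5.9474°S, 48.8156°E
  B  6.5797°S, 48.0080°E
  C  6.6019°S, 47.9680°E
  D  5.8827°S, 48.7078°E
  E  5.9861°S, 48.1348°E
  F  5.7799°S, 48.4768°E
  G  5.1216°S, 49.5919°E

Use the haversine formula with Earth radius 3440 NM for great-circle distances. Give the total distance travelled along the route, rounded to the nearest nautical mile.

Leg distances:
A→B: 61.4 NM  (cumulative 61.4 NM)
B→C: 2.7 NM  (cumulative 64.1 NM)
C→D: 61.8 NM  (cumulative 125.8 NM)
D→E: 34.8 NM  (cumulative 160.6 NM)
E→F: 23.9 NM  (cumulative 184.5 NM)
F→G: 77.5 NM  (cumulative 262.0 NM)
Total route length ≈ 262 NM.

262 NM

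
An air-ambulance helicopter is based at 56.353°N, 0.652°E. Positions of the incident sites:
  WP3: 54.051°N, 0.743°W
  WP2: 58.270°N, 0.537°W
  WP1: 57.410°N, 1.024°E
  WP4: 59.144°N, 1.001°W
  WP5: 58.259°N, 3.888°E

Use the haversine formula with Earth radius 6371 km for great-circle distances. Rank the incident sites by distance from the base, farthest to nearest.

WP4, WP5, WP3, WP2, WP1

Distance from the base at 56.353°N, 0.652°E to each:
WP4 59.144°N, 1.001°W: 325.5 km
WP5 58.259°N, 3.888°E: 287.5 km
WP3 54.051°N, 0.743°W: 270.8 km
WP2 58.270°N, 0.537°W: 224.8 km
WP1 57.410°N, 1.024°E: 119.7 km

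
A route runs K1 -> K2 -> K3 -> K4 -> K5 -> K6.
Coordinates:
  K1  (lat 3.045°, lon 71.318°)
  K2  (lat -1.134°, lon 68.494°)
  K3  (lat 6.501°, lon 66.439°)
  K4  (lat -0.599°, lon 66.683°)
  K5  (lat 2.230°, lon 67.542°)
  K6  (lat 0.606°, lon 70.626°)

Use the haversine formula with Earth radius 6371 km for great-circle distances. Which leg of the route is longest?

Leg distances:
K1→K2: 560.8 km
K2→K3: 879.1 km
K3→K4: 789.9 km
K4→K5: 328.7 km
K5→K6: 387.5 km
The longest leg is K2–K3 at 879.1 km.

K2–K3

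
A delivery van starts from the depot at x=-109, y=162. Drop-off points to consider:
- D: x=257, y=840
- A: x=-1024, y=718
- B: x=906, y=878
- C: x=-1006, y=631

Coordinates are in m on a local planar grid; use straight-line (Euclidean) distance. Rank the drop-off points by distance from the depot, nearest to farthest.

D, C, A, B

Distance from the depot at x=-109, y=162 to each:
D x=257, y=840: 770.5 m
C x=-1006, y=631: 1012.2 m
A x=-1024, y=718: 1070.7 m
B x=906, y=878: 1242.1 m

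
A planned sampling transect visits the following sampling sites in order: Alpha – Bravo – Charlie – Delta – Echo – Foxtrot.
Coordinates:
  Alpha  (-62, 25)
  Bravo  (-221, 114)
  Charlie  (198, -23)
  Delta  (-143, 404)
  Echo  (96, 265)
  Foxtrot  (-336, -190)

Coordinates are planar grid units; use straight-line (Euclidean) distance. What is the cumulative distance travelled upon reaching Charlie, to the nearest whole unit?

623

Leg distances:
Alpha→Bravo: 182.2  (cumulative 182.2)
Bravo→Charlie: 440.8  (cumulative 623.0)
Cumulative distance at Charlie ≈ 623.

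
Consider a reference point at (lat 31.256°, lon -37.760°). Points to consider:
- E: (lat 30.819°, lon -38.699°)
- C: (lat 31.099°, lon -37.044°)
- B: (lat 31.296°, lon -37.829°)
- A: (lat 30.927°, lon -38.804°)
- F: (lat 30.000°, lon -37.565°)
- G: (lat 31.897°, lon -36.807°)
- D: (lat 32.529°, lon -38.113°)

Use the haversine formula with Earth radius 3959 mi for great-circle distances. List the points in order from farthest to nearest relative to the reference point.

D, F, G, A, E, C, B

Computing each great-circle distance from (lat 31.256°, lon -37.760°):
D (lat 32.529°, lon -38.113°): 90.4 mi
F (lat 30.000°, lon -37.565°): 87.6 mi
G (lat 31.897°, lon -36.807°): 71.5 mi
A (lat 30.927°, lon -38.804°): 65.8 mi
E (lat 30.819°, lon -38.699°): 63.3 mi
C (lat 31.099°, lon -37.044°): 43.7 mi
B (lat 31.296°, lon -37.829°): 4.9 mi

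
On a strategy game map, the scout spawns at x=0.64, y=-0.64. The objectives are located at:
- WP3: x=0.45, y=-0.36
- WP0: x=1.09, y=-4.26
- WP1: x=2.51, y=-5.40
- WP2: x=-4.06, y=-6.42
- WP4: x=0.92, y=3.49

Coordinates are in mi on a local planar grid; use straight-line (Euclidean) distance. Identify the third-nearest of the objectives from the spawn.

Distances from the spawn (x=0.64, y=-0.64):
WP3: 0.3 mi
WP0: 3.6 mi
WP4: 4.1 mi
WP1: 5.1 mi
WP2: 7.4 mi
The third-nearest is WP4 at 4.1 mi.

WP4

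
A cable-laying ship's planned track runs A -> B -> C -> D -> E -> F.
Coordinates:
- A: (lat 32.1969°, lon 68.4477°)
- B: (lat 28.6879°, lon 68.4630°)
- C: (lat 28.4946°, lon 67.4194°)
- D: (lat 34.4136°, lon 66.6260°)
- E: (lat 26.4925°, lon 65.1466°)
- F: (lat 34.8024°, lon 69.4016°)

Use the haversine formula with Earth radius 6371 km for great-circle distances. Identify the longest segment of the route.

E–F

Leg distances:
A→B: 390.2 km
B→C: 104.1 km
C→D: 662.4 km
D→E: 892.1 km
E→F: 1009.4 km
The longest leg is E–F at 1009.4 km.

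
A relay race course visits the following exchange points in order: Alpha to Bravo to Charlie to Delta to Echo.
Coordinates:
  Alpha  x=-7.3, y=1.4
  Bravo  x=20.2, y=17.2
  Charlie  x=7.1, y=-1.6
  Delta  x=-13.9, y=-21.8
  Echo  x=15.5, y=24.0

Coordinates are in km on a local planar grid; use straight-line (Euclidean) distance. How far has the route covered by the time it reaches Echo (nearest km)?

Leg distances:
Alpha→Bravo: 31.7 km  (cumulative 31.7 km)
Bravo→Charlie: 22.9 km  (cumulative 54.6 km)
Charlie→Delta: 29.1 km  (cumulative 83.8 km)
Delta→Echo: 54.4 km  (cumulative 138.2 km)
Cumulative distance at Echo ≈ 138 km.

138 km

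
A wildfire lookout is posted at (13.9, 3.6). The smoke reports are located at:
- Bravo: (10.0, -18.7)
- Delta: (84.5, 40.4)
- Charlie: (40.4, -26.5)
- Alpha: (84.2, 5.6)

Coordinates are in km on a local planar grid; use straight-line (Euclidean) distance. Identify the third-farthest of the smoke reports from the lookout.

Distance to each, sorted:
Delta: 79.6 km
Alpha: 70.3 km
Charlie: 40.1 km
Bravo: 22.6 km
The third-farthest is Charlie at 40.1 km.

Charlie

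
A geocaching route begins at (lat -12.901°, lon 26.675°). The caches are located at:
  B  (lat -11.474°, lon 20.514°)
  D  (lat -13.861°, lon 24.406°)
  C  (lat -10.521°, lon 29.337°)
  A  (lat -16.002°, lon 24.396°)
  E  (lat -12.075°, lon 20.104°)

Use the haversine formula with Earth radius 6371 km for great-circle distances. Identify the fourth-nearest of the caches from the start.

B

Distances from the start ((lat -12.901°, lon 26.675°)):
D: 267.7 km
C: 392.5 km
A: 423.2 km
B: 688.1 km
E: 719.2 km
The fourth-nearest is B at 688.1 km.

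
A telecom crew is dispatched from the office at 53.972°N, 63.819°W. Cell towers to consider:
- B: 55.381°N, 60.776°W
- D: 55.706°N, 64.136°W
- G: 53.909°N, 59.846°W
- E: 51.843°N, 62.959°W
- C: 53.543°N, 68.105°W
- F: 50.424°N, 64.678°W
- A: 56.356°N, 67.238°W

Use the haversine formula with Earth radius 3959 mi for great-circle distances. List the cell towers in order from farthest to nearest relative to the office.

Computing each great-circle distance from 53.972°N, 63.819°W:
F 50.424°N, 64.678°W: 247.8 mi
A 56.356°N, 67.238°W: 212.9 mi
C 53.543°N, 68.105°W: 177.5 mi
G 53.909°N, 59.846°W: 161.6 mi
B 55.381°N, 60.776°W: 155.7 mi
E 51.843°N, 62.959°W: 151.4 mi
D 55.706°N, 64.136°W: 120.5 mi

F, A, C, G, B, E, D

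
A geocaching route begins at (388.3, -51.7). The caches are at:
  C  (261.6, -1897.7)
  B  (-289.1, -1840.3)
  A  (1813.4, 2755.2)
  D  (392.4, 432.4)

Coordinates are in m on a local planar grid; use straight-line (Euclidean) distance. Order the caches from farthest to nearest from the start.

Distances from the start:
A (1813.4, 2755.2): 3148.0 m
B (-289.1, -1840.3): 1912.6 m
C (261.6, -1897.7): 1850.3 m
D (392.4, 432.4): 484.1 m

A, B, C, D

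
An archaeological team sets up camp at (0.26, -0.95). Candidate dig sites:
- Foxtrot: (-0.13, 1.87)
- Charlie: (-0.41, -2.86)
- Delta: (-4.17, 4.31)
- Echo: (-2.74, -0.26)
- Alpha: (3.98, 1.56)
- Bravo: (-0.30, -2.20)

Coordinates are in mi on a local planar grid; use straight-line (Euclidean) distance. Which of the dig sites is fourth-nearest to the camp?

Distance to each, sorted:
Bravo: 1.4 mi
Charlie: 2.0 mi
Foxtrot: 2.8 mi
Echo: 3.1 mi
Alpha: 4.5 mi
Delta: 6.9 mi
The fourth-nearest is Echo at 3.1 mi.

Echo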